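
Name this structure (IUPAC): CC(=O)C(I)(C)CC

3-iodo-3-methylpentan-2-one

Counting along the main chain through the carbonyl gives 5 carbons: the parent is pentane.
The highest-priority functional group is a ketone (C=O on an internal carbon), so the name ends in -one.
The numbering direction is chosen so that numbering from this end puts the carbonyl group at C-2 rather than C-4.
This places the carbonyl at C-2; an iodo group at C-3; a methyl group at C-3.
Prefixes are listed alphabetically: iodo, methyl.
The name is 3-iodo-3-methylpentan-2-one.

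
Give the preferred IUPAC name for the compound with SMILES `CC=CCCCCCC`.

non-2-ene

Counting along the main chain through the multiple bond gives 9 carbons: the parent is nonane.
A C=C double bond in the chain gives the infix -ene-.
Choose the numbering such that numbering from this end puts the double bond at C-2 rather than C-7.
With this numbering: the double bond between C-2 and C-3.
Putting it together: non-2-ene.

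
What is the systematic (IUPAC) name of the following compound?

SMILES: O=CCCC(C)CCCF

7-fluoro-4-methylheptanal

The longest carbon chain that includes the –CHO group has 7 carbons, so the parent hydride is heptane.
An aldehyde (terminal –CHO) is the principal characteristic group, giving the suffix -al.
The numbering direction is chosen so that the aldehyde carbon is C-1 by definition.
That gives a fluoro group at C-7; a methyl group at C-4.
Substituent prefixes are cited in alphabetical order (multiplying prefixes like di-/tri- are ignored for ordering).
Putting it together: 7-fluoro-4-methylheptanal.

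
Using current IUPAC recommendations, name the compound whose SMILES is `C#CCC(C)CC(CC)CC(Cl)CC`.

8-chloro-6-ethyl-4-methyldec-1-yne

Counting along the main chain through the multiple bond gives 10 carbons: the parent is decane.
There is one C≡C triple bond, indicated by the ending -yne.
The numbering direction is chosen so that numbering from this end puts the triple bond at C-1 rather than C-9.
This places the triple bond between C-1 and C-2; a chloro group at C-8; an ethyl group at C-6; a methyl group at C-4.
The substituents are ordered alphabetically, ignoring any di-/tri- multipliers.
Putting it together: 8-chloro-6-ethyl-4-methyldec-1-yne.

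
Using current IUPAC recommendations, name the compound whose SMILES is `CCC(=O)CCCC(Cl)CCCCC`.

The longest chain bearing the carbonyl is 12 carbons long (dodecane).
The principal characteristic group is a ketone (C=O on an internal carbon), named with the suffix -one.
Choose the numbering such that numbering from this end puts the carbonyl group at C-3 rather than C-10.
That gives the carbonyl at C-3; a chloro group at C-7.
Assembling the pieces gives 7-chlorododecan-3-one.

7-chlorododecan-3-one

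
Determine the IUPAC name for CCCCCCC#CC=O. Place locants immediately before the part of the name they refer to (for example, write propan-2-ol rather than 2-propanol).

non-2-ynal

Counting along the main chain through the –CHO group and the multiple bond gives 9 carbons: the parent is nonane.
The highest-priority functional group is an aldehyde (terminal –CHO), so the name ends in -al.
There is one C≡C triple bond, indicated by the ending -yne.
Number the chain so that the aldehyde carbon is C-1 by definition.
This places the triple bond between C-2 and C-3.
Putting it together: non-2-ynal.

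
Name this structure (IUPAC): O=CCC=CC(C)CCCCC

Counting along the main chain through the –CHO group and the multiple bond gives 10 carbons: the parent is decane.
The principal characteristic group is an aldehyde (terminal –CHO), named with the suffix -al.
There is one C=C double bond, indicated by the ending -ene.
Number the chain so that the aldehyde carbon is C-1 by definition.
With this numbering: the double bond between C-3 and C-4; a methyl group at C-5.
Putting it together: 5-methyldec-3-enal.

5-methyldec-3-enal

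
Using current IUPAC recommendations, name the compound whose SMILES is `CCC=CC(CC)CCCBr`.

The longest chain bearing the multiple bond is 8 carbons long (octane).
A C=C double bond in the chain gives the infix -ene-.
Choose the numbering such that numbering from this end puts the double bond at C-3 rather than C-5.
With this numbering: the double bond between C-3 and C-4; a bromo group at C-8; an ethyl group at C-5.
Prefixes are listed alphabetically: bromo, ethyl.
Assembling the pieces gives 8-bromo-5-ethyloct-3-ene.

8-bromo-5-ethyloct-3-ene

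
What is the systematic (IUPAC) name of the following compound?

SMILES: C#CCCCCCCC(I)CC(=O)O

3-iodoundec-10-ynoic acid

The longest chain bearing the –COOH group and the multiple bond is 11 carbons long (undecane).
The principal characteristic group is a carboxylic acid (terminal –COOH), named with the suffix -oic acid.
A C≡C triple bond in the chain gives the infix -yne-.
Choose the numbering such that the carboxylic acid carbon is C-1 by definition.
This places the triple bond between C-10 and C-11; an iodo group at C-3.
The name is 3-iodoundec-10-ynoic acid.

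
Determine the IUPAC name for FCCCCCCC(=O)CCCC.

11-fluoroundecan-5-one

The longest chain bearing the carbonyl is 11 carbons long (undecane).
The principal characteristic group is a ketone (C=O on an internal carbon), named with the suffix -one.
The numbering direction is chosen so that numbering from this end puts the carbonyl group at C-5 rather than C-7.
That gives the carbonyl at C-5; a fluoro group at C-11.
Assembling the pieces gives 11-fluoroundecan-5-one.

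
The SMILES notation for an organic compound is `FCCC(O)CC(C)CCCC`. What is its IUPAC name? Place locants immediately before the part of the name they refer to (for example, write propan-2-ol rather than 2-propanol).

The longest carbon chain that includes the –OH group has 9 carbons, so the parent hydride is nonane.
The principal characteristic group is an alcohol (–OH), named with the suffix -ol.
The numbering direction is chosen so that numbering from this end puts the hydroxyl group at C-3 rather than C-7.
This places the hydroxyl at C-3; a fluoro group at C-1; a methyl group at C-5.
The substituents are ordered alphabetically, ignoring any di-/tri- multipliers.
Assembling the pieces gives 1-fluoro-5-methylnonan-3-ol.

1-fluoro-5-methylnonan-3-ol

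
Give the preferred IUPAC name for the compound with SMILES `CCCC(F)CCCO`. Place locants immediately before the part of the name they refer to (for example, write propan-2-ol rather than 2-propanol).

The longest chain bearing the –OH group is 7 carbons long (heptane).
An alcohol (–OH) is the principal characteristic group, giving the suffix -ol.
The numbering direction is chosen so that numbering from this end puts the hydroxyl group at C-1 rather than C-7.
With this numbering: the hydroxyl at C-1; a fluoro group at C-4.
Putting it together: 4-fluoroheptan-1-ol.

4-fluoroheptan-1-ol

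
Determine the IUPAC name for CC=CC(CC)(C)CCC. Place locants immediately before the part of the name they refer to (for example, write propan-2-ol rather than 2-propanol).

4-ethyl-4-methylhept-2-ene

The longest chain bearing the multiple bond is 7 carbons long (heptane).
There is one C=C double bond, indicated by the ending -ene.
The numbering direction is chosen so that numbering from this end puts the double bond at C-2 rather than C-5.
This places the double bond between C-2 and C-3; an ethyl group at C-4; a methyl group at C-4.
Substituent prefixes are cited in alphabetical order (multiplying prefixes like di-/tri- are ignored for ordering).
Assembling the pieces gives 4-ethyl-4-methylhept-2-ene.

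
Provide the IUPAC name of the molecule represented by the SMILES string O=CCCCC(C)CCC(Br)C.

8-bromo-5-methylnonanal

Counting along the main chain through the –CHO group gives 9 carbons: the parent is nonane.
An aldehyde (terminal –CHO) is the principal characteristic group, giving the suffix -al.
Choose the numbering such that the aldehyde carbon is C-1 by definition.
With this numbering: a bromo group at C-8; a methyl group at C-5.
Substituent prefixes are cited in alphabetical order (multiplying prefixes like di-/tri- are ignored for ordering).
The name is 8-bromo-5-methylnonanal.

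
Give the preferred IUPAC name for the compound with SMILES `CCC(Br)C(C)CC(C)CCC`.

The longest continuous carbon chain has 9 atoms, so the parent hydride is nonane.
Number the chain so that the substituent locant set {3,4,6} is lower than {4,6,7} at the first point of difference.
This places a bromo group at C-3; methyl groups at C-4 and C-6.
The substituents are ordered alphabetically, ignoring any di-/tri- multipliers.
The name is 3-bromo-4,6-dimethylnonane.

3-bromo-4,6-dimethylnonane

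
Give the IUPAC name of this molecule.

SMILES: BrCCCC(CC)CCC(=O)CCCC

11-bromo-8-ethylundecan-5-one

The longest carbon chain that includes the carbonyl has 11 carbons, so the parent hydride is undecane.
The principal characteristic group is a ketone (C=O on an internal carbon), named with the suffix -one.
The numbering direction is chosen so that numbering from this end puts the carbonyl group at C-5 rather than C-7.
This places the carbonyl at C-5; a bromo group at C-11; an ethyl group at C-8.
Substituent prefixes are cited in alphabetical order (multiplying prefixes like di-/tri- are ignored for ordering).
Putting it together: 11-bromo-8-ethylundecan-5-one.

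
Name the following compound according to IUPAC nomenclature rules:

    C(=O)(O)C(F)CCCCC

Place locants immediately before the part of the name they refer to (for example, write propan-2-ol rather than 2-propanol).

The longest chain bearing the –COOH group is 7 carbons long (heptane).
A carboxylic acid (terminal –COOH) is the principal characteristic group, giving the suffix -oic acid.
Number the chain so that the carboxylic acid carbon is C-1 by definition.
With this numbering: a fluoro group at C-2.
The name is 2-fluoroheptanoic acid.

2-fluoroheptanoic acid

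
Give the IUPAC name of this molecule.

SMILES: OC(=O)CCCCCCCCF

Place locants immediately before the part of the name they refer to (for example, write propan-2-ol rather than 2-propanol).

The longest chain bearing the –COOH group is 9 carbons long (nonane).
The highest-priority functional group is a carboxylic acid (terminal –COOH), so the name ends in -oic acid.
The numbering direction is chosen so that the carboxylic acid carbon is C-1 by definition.
This places a fluoro group at C-9.
The name is 9-fluorononanoic acid.

9-fluorononanoic acid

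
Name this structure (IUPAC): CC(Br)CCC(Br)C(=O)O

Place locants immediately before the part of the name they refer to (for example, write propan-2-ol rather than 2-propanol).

The longest carbon chain that includes the –COOH group has 6 carbons, so the parent hydride is hexane.
A carboxylic acid (terminal –COOH) is the principal characteristic group, giving the suffix -oic acid.
Number the chain so that the carboxylic acid carbon is C-1 by definition.
This places bromo groups at C-2 and C-5.
Assembling the pieces gives 2,5-dibromohexanoic acid.

2,5-dibromohexanoic acid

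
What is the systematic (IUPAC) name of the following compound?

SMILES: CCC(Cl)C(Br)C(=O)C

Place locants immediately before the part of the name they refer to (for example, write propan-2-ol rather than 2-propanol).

The longest carbon chain that includes the carbonyl has 6 carbons, so the parent hydride is hexane.
The principal characteristic group is a ketone (C=O on an internal carbon), named with the suffix -one.
Choose the numbering such that numbering from this end puts the carbonyl group at C-2 rather than C-5.
With this numbering: the carbonyl at C-2; a bromo group at C-3; a chloro group at C-4.
Prefixes are listed alphabetically: bromo, chloro.
Putting it together: 3-bromo-4-chlorohexan-2-one.

3-bromo-4-chlorohexan-2-one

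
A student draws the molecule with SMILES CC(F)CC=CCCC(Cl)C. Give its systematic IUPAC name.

8-chloro-2-fluoronon-4-ene

The longest carbon chain that includes the multiple bond has 9 carbons, so the parent hydride is nonane.
There is one C=C double bond, indicated by the ending -ene.
Choose the numbering such that numbering from this end puts the double bond at C-4 rather than C-5.
That gives the double bond between C-4 and C-5; a chloro group at C-8; a fluoro group at C-2.
Prefixes are listed alphabetically: chloro, fluoro.
Assembling the pieces gives 8-chloro-2-fluoronon-4-ene.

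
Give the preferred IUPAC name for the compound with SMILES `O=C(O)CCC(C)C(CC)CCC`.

5-ethyl-4-methyloctanoic acid

The longest chain bearing the –COOH group is 8 carbons long (octane).
The principal characteristic group is a carboxylic acid (terminal –COOH), named with the suffix -oic acid.
Number the chain so that the carboxylic acid carbon is C-1 by definition.
This places an ethyl group at C-5; a methyl group at C-4.
The substituents are ordered alphabetically, ignoring any di-/tri- multipliers.
Putting it together: 5-ethyl-4-methyloctanoic acid.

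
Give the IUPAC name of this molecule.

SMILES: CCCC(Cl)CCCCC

The longest continuous carbon chain has 9 atoms, so the parent hydride is nonane.
Number the chain so that the substituent locant set {4} is lower than {6} at the first point of difference.
That gives a chloro group at C-4.
Putting it together: 4-chlorononane.

4-chlorononane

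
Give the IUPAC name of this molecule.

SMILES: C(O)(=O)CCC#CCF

The longest chain bearing the –COOH group and the multiple bond is 6 carbons long (hexane).
A carboxylic acid (terminal –COOH) is the principal characteristic group, giving the suffix -oic acid.
There is one C≡C triple bond, indicated by the ending -yne.
Number the chain so that the carboxylic acid carbon is C-1 by definition.
This places the triple bond between C-4 and C-5; a fluoro group at C-6.
The name is 6-fluorohex-4-ynoic acid.

6-fluorohex-4-ynoic acid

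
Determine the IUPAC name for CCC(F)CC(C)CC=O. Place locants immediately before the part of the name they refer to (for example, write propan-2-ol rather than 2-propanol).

The longest carbon chain that includes the –CHO group has 7 carbons, so the parent hydride is heptane.
The highest-priority functional group is an aldehyde (terminal –CHO), so the name ends in -al.
The numbering direction is chosen so that the aldehyde carbon is C-1 by definition.
With this numbering: a fluoro group at C-5; a methyl group at C-3.
Prefixes are listed alphabetically: fluoro, methyl.
Putting it together: 5-fluoro-3-methylheptanal.

5-fluoro-3-methylheptanal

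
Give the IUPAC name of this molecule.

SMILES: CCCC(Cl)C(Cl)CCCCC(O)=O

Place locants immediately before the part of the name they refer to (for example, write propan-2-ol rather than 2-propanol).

6,7-dichlorodecanoic acid

The longest chain bearing the –COOH group is 10 carbons long (decane).
The principal characteristic group is a carboxylic acid (terminal –COOH), named with the suffix -oic acid.
Number the chain so that the carboxylic acid carbon is C-1 by definition.
That gives chloro groups at C-6 and C-7.
The name is 6,7-dichlorodecanoic acid.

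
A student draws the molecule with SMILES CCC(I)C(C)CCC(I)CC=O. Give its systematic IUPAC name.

3,7-diiodo-6-methylnonanal

Counting along the main chain through the –CHO group gives 9 carbons: the parent is nonane.
An aldehyde (terminal –CHO) is the principal characteristic group, giving the suffix -al.
Number the chain so that the aldehyde carbon is C-1 by definition.
This places iodo groups at C-3 and C-7; a methyl group at C-6.
Substituent prefixes are cited in alphabetical order (multiplying prefixes like di-/tri- are ignored for ordering).
The name is 3,7-diiodo-6-methylnonanal.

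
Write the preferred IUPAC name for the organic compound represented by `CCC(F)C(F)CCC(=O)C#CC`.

The longest carbon chain that includes the carbonyl and the multiple bond has 10 carbons, so the parent hydride is decane.
A ketone (C=O on an internal carbon) is the principal characteristic group, giving the suffix -one.
There is one C≡C triple bond, indicated by the ending -yne.
Choose the numbering such that numbering from this end puts the carbonyl group at C-4 rather than C-7.
With this numbering: the carbonyl at C-4; the triple bond between C-2 and C-3; fluoro groups at C-7 and C-8.
The name is 7,8-difluorodec-2-yn-4-one.

7,8-difluorodec-2-yn-4-one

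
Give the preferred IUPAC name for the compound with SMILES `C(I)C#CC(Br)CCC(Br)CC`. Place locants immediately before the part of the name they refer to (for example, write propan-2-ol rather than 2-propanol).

The longest carbon chain that includes the multiple bond has 9 carbons, so the parent hydride is nonane.
The chain contains a C≡C triple bond, so the unsaturation ending is -yne.
The numbering direction is chosen so that numbering from this end puts the triple bond at C-2 rather than C-7.
This places the triple bond between C-2 and C-3; bromo groups at C-4 and C-7; an iodo group at C-1.
The substituents are ordered alphabetically, ignoring any di-/tri- multipliers.
Assembling the pieces gives 4,7-dibromo-1-iodonon-2-yne.

4,7-dibromo-1-iodonon-2-yne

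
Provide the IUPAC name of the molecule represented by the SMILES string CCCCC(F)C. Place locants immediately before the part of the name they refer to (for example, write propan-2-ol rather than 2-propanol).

2-fluorohexane

The longest continuous carbon chain has 6 atoms, so the parent hydride is hexane.
Choose the numbering such that the substituent locant set {2} is lower than {5} at the first point of difference.
This places a fluoro group at C-2.
The name is 2-fluorohexane.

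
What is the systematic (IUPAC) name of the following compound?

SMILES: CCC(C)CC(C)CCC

3,5-dimethyloctane

The longest continuous carbon chain has 8 atoms, so the parent hydride is octane.
The numbering direction is chosen so that the substituent locant set {3,5} is lower than {4,6} at the first point of difference.
With this numbering: methyl groups at C-3 and C-5.
Assembling the pieces gives 3,5-dimethyloctane.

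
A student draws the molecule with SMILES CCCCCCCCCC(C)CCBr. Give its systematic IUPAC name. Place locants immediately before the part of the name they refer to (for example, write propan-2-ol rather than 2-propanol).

The parent chain contains 12 carbons (dodecane).
Number the chain so that the substituent locant set {1,3} is lower than {10,12} at the first point of difference.
With this numbering: a bromo group at C-1; a methyl group at C-3.
Prefixes are listed alphabetically: bromo, methyl.
Assembling the pieces gives 1-bromo-3-methyldodecane.

1-bromo-3-methyldodecane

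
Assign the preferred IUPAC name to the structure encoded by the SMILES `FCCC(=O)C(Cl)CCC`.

4-chloro-1-fluoroheptan-3-one

The longest carbon chain that includes the carbonyl has 7 carbons, so the parent hydride is heptane.
The principal characteristic group is a ketone (C=O on an internal carbon), named with the suffix -one.
The numbering direction is chosen so that numbering from this end puts the carbonyl group at C-3 rather than C-5.
With this numbering: the carbonyl at C-3; a chloro group at C-4; a fluoro group at C-1.
Prefixes are listed alphabetically: chloro, fluoro.
Assembling the pieces gives 4-chloro-1-fluoroheptan-3-one.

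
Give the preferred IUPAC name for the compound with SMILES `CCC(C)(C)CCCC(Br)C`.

The parent chain contains 8 carbons (octane).
Choose the numbering such that the substituent locant set {2,6,6} is lower than {3,3,7} at the first point of difference.
That gives a bromo group at C-2; two methyl groups at C-6.
The substituents are ordered alphabetically, ignoring any di-/tri- multipliers.
Assembling the pieces gives 2-bromo-6,6-dimethyloctane.

2-bromo-6,6-dimethyloctane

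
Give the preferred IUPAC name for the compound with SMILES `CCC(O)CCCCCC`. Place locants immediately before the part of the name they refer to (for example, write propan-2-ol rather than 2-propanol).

The longest chain bearing the –OH group is 9 carbons long (nonane).
The highest-priority functional group is an alcohol (–OH), so the name ends in -ol.
Choose the numbering such that numbering from this end puts the hydroxyl group at C-3 rather than C-7.
That gives the hydroxyl at C-3.
Assembling the pieces gives nonan-3-ol.

nonan-3-ol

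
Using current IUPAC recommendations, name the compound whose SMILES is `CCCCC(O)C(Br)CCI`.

Counting along the main chain through the –OH group gives 8 carbons: the parent is octane.
The principal characteristic group is an alcohol (–OH), named with the suffix -ol.
Number the chain so that numbering from this end puts the hydroxyl group at C-4 rather than C-5.
With this numbering: the hydroxyl at C-4; a bromo group at C-3; an iodo group at C-1.
Substituent prefixes are cited in alphabetical order (multiplying prefixes like di-/tri- are ignored for ordering).
Putting it together: 3-bromo-1-iodooctan-4-ol.

3-bromo-1-iodooctan-4-ol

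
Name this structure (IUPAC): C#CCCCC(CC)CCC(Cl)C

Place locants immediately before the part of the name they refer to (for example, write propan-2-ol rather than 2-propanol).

9-chloro-6-ethyldec-1-yne

Counting along the main chain through the multiple bond gives 10 carbons: the parent is decane.
The chain contains a C≡C triple bond, so the unsaturation ending is -yne.
The numbering direction is chosen so that numbering from this end puts the triple bond at C-1 rather than C-9.
That gives the triple bond between C-1 and C-2; a chloro group at C-9; an ethyl group at C-6.
Substituent prefixes are cited in alphabetical order (multiplying prefixes like di-/tri- are ignored for ordering).
Assembling the pieces gives 9-chloro-6-ethyldec-1-yne.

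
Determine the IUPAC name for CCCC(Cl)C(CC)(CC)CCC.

5-chloro-4,4-diethyloctane

The parent chain contains 8 carbons (octane).
Number the chain so that the substituent locant set {4,4,5} is lower than {4,5,5} at the first point of difference.
With this numbering: a chloro group at C-5; two ethyl groups at C-4.
Substituent prefixes are cited in alphabetical order (multiplying prefixes like di-/tri- are ignored for ordering).
Assembling the pieces gives 5-chloro-4,4-diethyloctane.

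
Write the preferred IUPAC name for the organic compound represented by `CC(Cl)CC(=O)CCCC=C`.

2-chloronon-8-en-4-one

The longest chain bearing the carbonyl and the multiple bond is 9 carbons long (nonane).
The highest-priority functional group is a ketone (C=O on an internal carbon), so the name ends in -one.
There is one C=C double bond, indicated by the ending -ene.
Choose the numbering such that numbering from this end puts the carbonyl group at C-4 rather than C-6.
With this numbering: the carbonyl at C-4; the double bond between C-8 and C-9; a chloro group at C-2.
The name is 2-chloronon-8-en-4-one.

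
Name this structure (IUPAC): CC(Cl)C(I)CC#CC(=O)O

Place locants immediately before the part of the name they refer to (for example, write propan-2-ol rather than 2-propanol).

6-chloro-5-iodohept-2-ynoic acid

The longest chain bearing the –COOH group and the multiple bond is 7 carbons long (heptane).
A carboxylic acid (terminal –COOH) is the principal characteristic group, giving the suffix -oic acid.
There is one C≡C triple bond, indicated by the ending -yne.
Choose the numbering such that the carboxylic acid carbon is C-1 by definition.
That gives the triple bond between C-2 and C-3; a chloro group at C-6; an iodo group at C-5.
Substituent prefixes are cited in alphabetical order (multiplying prefixes like di-/tri- are ignored for ordering).
Assembling the pieces gives 6-chloro-5-iodohept-2-ynoic acid.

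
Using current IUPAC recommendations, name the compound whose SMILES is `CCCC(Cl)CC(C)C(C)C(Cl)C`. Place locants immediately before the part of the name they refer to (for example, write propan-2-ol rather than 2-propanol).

The longest continuous carbon chain has 9 atoms, so the parent hydride is nonane.
The numbering direction is chosen so that the substituent locant set {2,3,4,6} is lower than {4,6,7,8} at the first point of difference.
That gives chloro groups at C-2 and C-6; methyl groups at C-3 and C-4.
Substituent prefixes are cited in alphabetical order (multiplying prefixes like di-/tri- are ignored for ordering).
The name is 2,6-dichloro-3,4-dimethylnonane.

2,6-dichloro-3,4-dimethylnonane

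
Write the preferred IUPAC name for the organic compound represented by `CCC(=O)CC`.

Counting along the main chain through the carbonyl gives 5 carbons: the parent is pentane.
A ketone (C=O on an internal carbon) is the principal characteristic group, giving the suffix -one.
Numbering from either end gives identical locants here.
With this numbering: the carbonyl at C-3.
Putting it together: pentan-3-one.

pentan-3-one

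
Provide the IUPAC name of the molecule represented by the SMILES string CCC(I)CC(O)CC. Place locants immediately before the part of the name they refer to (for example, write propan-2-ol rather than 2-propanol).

5-iodoheptan-3-ol

The longest chain bearing the –OH group is 7 carbons long (heptane).
An alcohol (–OH) is the principal characteristic group, giving the suffix -ol.
Number the chain so that numbering from this end puts the hydroxyl group at C-3 rather than C-5.
That gives the hydroxyl at C-3; an iodo group at C-5.
Assembling the pieces gives 5-iodoheptan-3-ol.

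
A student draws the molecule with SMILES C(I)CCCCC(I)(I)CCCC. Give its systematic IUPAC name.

1,6,6-triiododecane

The parent chain contains 10 carbons (decane).
Choose the numbering such that the substituent locant set {1,6,6} is lower than {5,5,10} at the first point of difference.
That gives iodo groups at C-1 and C-6 (×2).
Assembling the pieces gives 1,6,6-triiododecane.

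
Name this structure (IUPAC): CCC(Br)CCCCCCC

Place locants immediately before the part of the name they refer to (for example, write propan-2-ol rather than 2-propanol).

The longest carbon chain is 10 atoms: the parent is decane.
The numbering direction is chosen so that the substituent locant set {3} is lower than {8} at the first point of difference.
With this numbering: a bromo group at C-3.
The name is 3-bromodecane.

3-bromodecane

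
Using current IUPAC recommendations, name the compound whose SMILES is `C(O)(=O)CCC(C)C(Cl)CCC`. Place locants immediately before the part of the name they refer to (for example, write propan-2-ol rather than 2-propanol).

The longest carbon chain that includes the –COOH group has 8 carbons, so the parent hydride is octane.
A carboxylic acid (terminal –COOH) is the principal characteristic group, giving the suffix -oic acid.
Number the chain so that the carboxylic acid carbon is C-1 by definition.
This places a chloro group at C-5; a methyl group at C-4.
Prefixes are listed alphabetically: chloro, methyl.
Putting it together: 5-chloro-4-methyloctanoic acid.

5-chloro-4-methyloctanoic acid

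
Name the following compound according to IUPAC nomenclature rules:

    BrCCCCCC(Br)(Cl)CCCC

The parent chain contains 10 carbons (decane).
Choose the numbering such that the substituent locant set {1,6,6} is lower than {5,5,10} at the first point of difference.
That gives bromo groups at C-1 and C-6; a chloro group at C-6.
Prefixes are listed alphabetically: bromo, chloro.
Assembling the pieces gives 1,6-dibromo-6-chlorodecane.

1,6-dibromo-6-chlorodecane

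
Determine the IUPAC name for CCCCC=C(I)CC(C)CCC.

6-iodo-8-methylundec-5-ene

The longest carbon chain that includes the multiple bond has 11 carbons, so the parent hydride is undecane.
The chain contains a C=C double bond, so the unsaturation ending is -ene.
The numbering direction is chosen so that numbering from this end puts the double bond at C-5 rather than C-6.
That gives the double bond between C-5 and C-6; an iodo group at C-6; a methyl group at C-8.
Substituent prefixes are cited in alphabetical order (multiplying prefixes like di-/tri- are ignored for ordering).
The name is 6-iodo-8-methylundec-5-ene.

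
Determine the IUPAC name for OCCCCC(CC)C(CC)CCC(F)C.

Counting along the main chain through the –OH group gives 10 carbons: the parent is decane.
The highest-priority functional group is an alcohol (–OH), so the name ends in -ol.
Choose the numbering such that numbering from this end puts the hydroxyl group at C-1 rather than C-10.
This places the hydroxyl at C-1; ethyl groups at C-5 and C-6; a fluoro group at C-9.
Substituent prefixes are cited in alphabetical order (multiplying prefixes like di-/tri- are ignored for ordering).
The name is 5,6-diethyl-9-fluorodecan-1-ol.

5,6-diethyl-9-fluorodecan-1-ol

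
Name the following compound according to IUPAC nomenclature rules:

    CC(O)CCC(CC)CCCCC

The longest carbon chain that includes the –OH group has 10 carbons, so the parent hydride is decane.
An alcohol (–OH) is the principal characteristic group, giving the suffix -ol.
Choose the numbering such that numbering from this end puts the hydroxyl group at C-2 rather than C-9.
This places the hydroxyl at C-2; an ethyl group at C-5.
Assembling the pieces gives 5-ethyldecan-2-ol.

5-ethyldecan-2-ol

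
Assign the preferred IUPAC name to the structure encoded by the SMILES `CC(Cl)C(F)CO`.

3-chloro-2-fluorobutan-1-ol

The longest carbon chain that includes the –OH group has 4 carbons, so the parent hydride is butane.
An alcohol (–OH) is the principal characteristic group, giving the suffix -ol.
The numbering direction is chosen so that numbering from this end puts the hydroxyl group at C-1 rather than C-4.
With this numbering: the hydroxyl at C-1; a chloro group at C-3; a fluoro group at C-2.
Substituent prefixes are cited in alphabetical order (multiplying prefixes like di-/tri- are ignored for ordering).
Putting it together: 3-chloro-2-fluorobutan-1-ol.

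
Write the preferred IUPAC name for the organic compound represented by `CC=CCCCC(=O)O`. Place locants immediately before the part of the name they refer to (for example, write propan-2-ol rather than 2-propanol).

hept-5-enoic acid

The longest carbon chain that includes the –COOH group and the multiple bond has 7 carbons, so the parent hydride is heptane.
A carboxylic acid (terminal –COOH) is the principal characteristic group, giving the suffix -oic acid.
A C=C double bond in the chain gives the infix -ene-.
Number the chain so that the carboxylic acid carbon is C-1 by definition.
That gives the double bond between C-5 and C-6.
Assembling the pieces gives hept-5-enoic acid.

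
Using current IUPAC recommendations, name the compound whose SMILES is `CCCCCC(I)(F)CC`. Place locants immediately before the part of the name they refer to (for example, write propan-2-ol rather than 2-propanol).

The longest carbon chain is 8 atoms: the parent is octane.
The numbering direction is chosen so that the substituent locant set {3,3} is lower than {6,6} at the first point of difference.
With this numbering: a fluoro group at C-3; an iodo group at C-3.
Prefixes are listed alphabetically: fluoro, iodo.
Putting it together: 3-fluoro-3-iodooctane.

3-fluoro-3-iodooctane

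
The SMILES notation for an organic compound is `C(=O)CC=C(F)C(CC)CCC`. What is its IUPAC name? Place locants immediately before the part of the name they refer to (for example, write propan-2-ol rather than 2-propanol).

The longest carbon chain that includes the –CHO group and the multiple bond has 8 carbons, so the parent hydride is octane.
The principal characteristic group is an aldehyde (terminal –CHO), named with the suffix -al.
A C=C double bond in the chain gives the infix -ene-.
Number the chain so that the aldehyde carbon is C-1 by definition.
This places the double bond between C-3 and C-4; an ethyl group at C-5; a fluoro group at C-4.
The substituents are ordered alphabetically, ignoring any di-/tri- multipliers.
The name is 5-ethyl-4-fluorooct-3-enal.

5-ethyl-4-fluorooct-3-enal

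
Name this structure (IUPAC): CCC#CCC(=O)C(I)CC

The longest carbon chain that includes the carbonyl and the multiple bond has 9 carbons, so the parent hydride is nonane.
A ketone (C=O on an internal carbon) is the principal characteristic group, giving the suffix -one.
The chain contains a C≡C triple bond, so the unsaturation ending is -yne.
The numbering direction is chosen so that numbering from this end puts the carbonyl group at C-4 rather than C-6.
This places the carbonyl at C-4; the triple bond between C-6 and C-7; an iodo group at C-3.
Assembling the pieces gives 3-iodonon-6-yn-4-one.

3-iodonon-6-yn-4-one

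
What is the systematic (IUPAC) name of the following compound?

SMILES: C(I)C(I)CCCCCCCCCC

1,2-diiodododecane

The longest continuous carbon chain has 12 atoms, so the parent hydride is dodecane.
Choose the numbering such that the substituent locant set {1,2} is lower than {11,12} at the first point of difference.
With this numbering: iodo groups at C-1 and C-2.
Assembling the pieces gives 1,2-diiodododecane.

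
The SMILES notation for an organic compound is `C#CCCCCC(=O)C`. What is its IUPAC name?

oct-7-yn-2-one

Counting along the main chain through the carbonyl and the multiple bond gives 8 carbons: the parent is octane.
The highest-priority functional group is a ketone (C=O on an internal carbon), so the name ends in -one.
A C≡C triple bond in the chain gives the infix -yne-.
The numbering direction is chosen so that numbering from this end puts the carbonyl group at C-2 rather than C-7.
This places the carbonyl at C-2; the triple bond between C-7 and C-8.
Assembling the pieces gives oct-7-yn-2-one.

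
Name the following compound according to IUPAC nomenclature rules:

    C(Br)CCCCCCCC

1-bromononane

The longest continuous carbon chain has 9 atoms, so the parent hydride is nonane.
Choose the numbering such that the substituent locant set {1} is lower than {9} at the first point of difference.
That gives a bromo group at C-1.
Putting it together: 1-bromononane.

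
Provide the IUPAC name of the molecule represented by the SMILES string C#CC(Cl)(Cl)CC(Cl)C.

The longest chain bearing the multiple bond is 6 carbons long (hexane).
A C≡C triple bond in the chain gives the infix -yne-.
The numbering direction is chosen so that numbering from this end puts the triple bond at C-1 rather than C-5.
This places the triple bond between C-1 and C-2; chloro groups at C-3 (×2) and C-5.
Assembling the pieces gives 3,3,5-trichlorohex-1-yne.

3,3,5-trichlorohex-1-yne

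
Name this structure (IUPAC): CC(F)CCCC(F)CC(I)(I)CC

2,6-difluoro-8,8-diiododecane

The longest continuous carbon chain has 10 atoms, so the parent hydride is decane.
Choose the numbering such that the substituent locant set {2,6,8,8} is lower than {3,3,5,9} at the first point of difference.
With this numbering: fluoro groups at C-2 and C-6; two iodo groups at C-8.
Prefixes are listed alphabetically: fluoro, iodo.
Putting it together: 2,6-difluoro-8,8-diiododecane.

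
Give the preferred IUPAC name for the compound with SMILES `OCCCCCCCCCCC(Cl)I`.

The longest carbon chain that includes the –OH group has 11 carbons, so the parent hydride is undecane.
The highest-priority functional group is an alcohol (–OH), so the name ends in -ol.
Number the chain so that numbering from this end puts the hydroxyl group at C-1 rather than C-11.
With this numbering: the hydroxyl at C-1; a chloro group at C-11; an iodo group at C-11.
The substituents are ordered alphabetically, ignoring any di-/tri- multipliers.
Assembling the pieces gives 11-chloro-11-iodoundecan-1-ol.

11-chloro-11-iodoundecan-1-ol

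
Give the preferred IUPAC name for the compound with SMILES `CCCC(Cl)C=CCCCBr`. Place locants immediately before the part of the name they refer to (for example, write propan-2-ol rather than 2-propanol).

The longest chain bearing the multiple bond is 9 carbons long (nonane).
A C=C double bond in the chain gives the infix -ene-.
The numbering direction is chosen so that numbering from this end puts the double bond at C-4 rather than C-5.
That gives the double bond between C-4 and C-5; a bromo group at C-1; a chloro group at C-6.
Prefixes are listed alphabetically: bromo, chloro.
The name is 1-bromo-6-chloronon-4-ene.

1-bromo-6-chloronon-4-ene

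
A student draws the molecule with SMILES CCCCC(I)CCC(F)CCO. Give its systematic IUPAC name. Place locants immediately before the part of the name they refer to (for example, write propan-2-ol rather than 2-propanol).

3-fluoro-6-iododecan-1-ol

Counting along the main chain through the –OH group gives 10 carbons: the parent is decane.
The principal characteristic group is an alcohol (–OH), named with the suffix -ol.
The numbering direction is chosen so that numbering from this end puts the hydroxyl group at C-1 rather than C-10.
That gives the hydroxyl at C-1; a fluoro group at C-3; an iodo group at C-6.
The substituents are ordered alphabetically, ignoring any di-/tri- multipliers.
Assembling the pieces gives 3-fluoro-6-iododecan-1-ol.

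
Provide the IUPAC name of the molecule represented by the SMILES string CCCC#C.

The longest chain bearing the multiple bond is 5 carbons long (pentane).
A C≡C triple bond in the chain gives the infix -yne-.
The numbering direction is chosen so that numbering from this end puts the triple bond at C-1 rather than C-4.
This places the triple bond between C-1 and C-2.
Putting it together: pent-1-yne.

pent-1-yne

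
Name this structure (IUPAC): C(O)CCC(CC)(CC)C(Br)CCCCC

The longest chain bearing the –OH group is 10 carbons long (decane).
An alcohol (–OH) is the principal characteristic group, giving the suffix -ol.
Number the chain so that numbering from this end puts the hydroxyl group at C-1 rather than C-10.
That gives the hydroxyl at C-1; a bromo group at C-5; two ethyl groups at C-4.
The substituents are ordered alphabetically, ignoring any di-/tri- multipliers.
The name is 5-bromo-4,4-diethyldecan-1-ol.

5-bromo-4,4-diethyldecan-1-ol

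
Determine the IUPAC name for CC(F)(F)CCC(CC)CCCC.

5-ethyl-2,2-difluorononane

The longest continuous carbon chain has 9 atoms, so the parent hydride is nonane.
Number the chain so that the substituent locant set {2,2,5} is lower than {5,8,8} at the first point of difference.
This places an ethyl group at C-5; two fluoro groups at C-2.
The substituents are ordered alphabetically, ignoring any di-/tri- multipliers.
Putting it together: 5-ethyl-2,2-difluorononane.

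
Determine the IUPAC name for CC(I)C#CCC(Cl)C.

The longest chain bearing the multiple bond is 7 carbons long (heptane).
A C≡C triple bond in the chain gives the infix -yne-.
Choose the numbering such that numbering from this end puts the triple bond at C-3 rather than C-4.
With this numbering: the triple bond between C-3 and C-4; a chloro group at C-6; an iodo group at C-2.
The substituents are ordered alphabetically, ignoring any di-/tri- multipliers.
Assembling the pieces gives 6-chloro-2-iodohept-3-yne.

6-chloro-2-iodohept-3-yne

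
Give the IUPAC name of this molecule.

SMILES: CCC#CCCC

The longest chain bearing the multiple bond is 7 carbons long (heptane).
There is one C≡C triple bond, indicated by the ending -yne.
Number the chain so that numbering from this end puts the triple bond at C-3 rather than C-4.
This places the triple bond between C-3 and C-4.
Putting it together: hept-3-yne.

hept-3-yne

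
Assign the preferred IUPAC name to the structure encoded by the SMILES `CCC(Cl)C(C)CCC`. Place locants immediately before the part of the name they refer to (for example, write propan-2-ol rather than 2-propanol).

3-chloro-4-methylheptane

The longest carbon chain is 7 atoms: the parent is heptane.
Number the chain so that the substituent locant set {3,4} is lower than {4,5} at the first point of difference.
That gives a chloro group at C-3; a methyl group at C-4.
The substituents are ordered alphabetically, ignoring any di-/tri- multipliers.
Putting it together: 3-chloro-4-methylheptane.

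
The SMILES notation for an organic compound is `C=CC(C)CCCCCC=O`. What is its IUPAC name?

7-methylnon-8-enal

Counting along the main chain through the –CHO group and the multiple bond gives 9 carbons: the parent is nonane.
The highest-priority functional group is an aldehyde (terminal –CHO), so the name ends in -al.
There is one C=C double bond, indicated by the ending -ene.
The numbering direction is chosen so that the aldehyde carbon is C-1 by definition.
That gives the double bond between C-8 and C-9; a methyl group at C-7.
Putting it together: 7-methylnon-8-enal.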